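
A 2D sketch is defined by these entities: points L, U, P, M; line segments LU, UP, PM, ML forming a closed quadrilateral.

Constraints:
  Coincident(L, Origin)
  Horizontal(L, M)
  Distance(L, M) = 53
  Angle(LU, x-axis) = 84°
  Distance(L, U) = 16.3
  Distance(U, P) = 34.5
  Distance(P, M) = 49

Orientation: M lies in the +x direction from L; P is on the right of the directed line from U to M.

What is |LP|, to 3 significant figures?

19.3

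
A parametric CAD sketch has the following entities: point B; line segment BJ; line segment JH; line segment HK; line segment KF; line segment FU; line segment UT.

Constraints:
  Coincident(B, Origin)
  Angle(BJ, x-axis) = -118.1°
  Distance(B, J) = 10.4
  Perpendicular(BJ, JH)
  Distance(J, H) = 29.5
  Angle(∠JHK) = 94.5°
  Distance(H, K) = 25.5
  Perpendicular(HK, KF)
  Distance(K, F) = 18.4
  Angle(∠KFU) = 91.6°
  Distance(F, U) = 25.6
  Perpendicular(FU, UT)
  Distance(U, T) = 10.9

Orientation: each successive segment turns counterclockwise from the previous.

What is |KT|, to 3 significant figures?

27.2

B is at the origin; BJ runs at -118.1° with length 10.4, so J = (-4.90, -9.17). BJ is perpendicular to JH, so JH runs at -28.1°; with |JH| = 29.5, H = (21.1, -23.1). ∠JHK = 94.5° gives HK at 57.4° from the x-axis; with |HK| = 25.5, K = (34.9, -1.59). HK ⟂ KF, so KF runs at 147°; with |KF| = 18.4, F = (19.4, 8.33). ∠KFU = 91.6° gives FU at -124° from the x-axis; with |FU| = 25.6, U = (4.97, -12.8). The perpendicularity gives UT at right angles to FU, so UT runs at -34.2°; with |UT| = 10.9, T = (14.0, -19.0). Then |KT| = |T − K| = 27.2.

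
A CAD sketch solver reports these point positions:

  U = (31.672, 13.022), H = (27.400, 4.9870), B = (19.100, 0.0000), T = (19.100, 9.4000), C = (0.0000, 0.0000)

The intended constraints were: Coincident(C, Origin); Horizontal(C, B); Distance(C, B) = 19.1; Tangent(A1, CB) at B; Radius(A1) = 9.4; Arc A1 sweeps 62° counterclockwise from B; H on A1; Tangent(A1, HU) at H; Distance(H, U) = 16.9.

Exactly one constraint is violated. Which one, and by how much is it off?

Distance(H, U) = 16.9 — off by 7.80.

C = (0.00, 0.00) ✓; C.y = 0.00, B.y = 0.00 ✓; |CB| = 19.10 ✓; ∠(TB, BC) = 90.00° ✓; |TB| = 9.400 ✓; bearing(T→H) − bearing(T→B) = 62.00° ✓; |TH| = 9.400 ✓; ∠(TH, HU) = 90.00° ✓; |HU| = 9.100 ✗.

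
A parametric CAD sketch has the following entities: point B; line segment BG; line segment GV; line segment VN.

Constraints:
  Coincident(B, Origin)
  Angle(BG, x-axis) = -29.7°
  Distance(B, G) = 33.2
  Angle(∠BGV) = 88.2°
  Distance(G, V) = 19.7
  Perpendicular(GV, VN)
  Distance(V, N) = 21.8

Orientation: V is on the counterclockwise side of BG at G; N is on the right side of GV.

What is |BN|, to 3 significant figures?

58.1

B is at the origin; BG runs at -29.7° with length 33.2, so G = 33.2·(cos -29.7°, sin -29.7°) = (28.8, -16.4). ∠BGV = 88.2°, so GV runs at -29.7° + (180° − 88.2°) = 62.1° from the x-axis; with |GV| = 19.7, V = G + 19.7·(cos 62.1°, sin 62.1°) = (38.1, 0.961). The perpendicularity gives VN at right angles to GV; with |VN| = 21.8 on the right of GV, N = V + 21.8·(0.884, -0.468) = (57.3, -9.24). Then |BN| = |N − B| = 58.1.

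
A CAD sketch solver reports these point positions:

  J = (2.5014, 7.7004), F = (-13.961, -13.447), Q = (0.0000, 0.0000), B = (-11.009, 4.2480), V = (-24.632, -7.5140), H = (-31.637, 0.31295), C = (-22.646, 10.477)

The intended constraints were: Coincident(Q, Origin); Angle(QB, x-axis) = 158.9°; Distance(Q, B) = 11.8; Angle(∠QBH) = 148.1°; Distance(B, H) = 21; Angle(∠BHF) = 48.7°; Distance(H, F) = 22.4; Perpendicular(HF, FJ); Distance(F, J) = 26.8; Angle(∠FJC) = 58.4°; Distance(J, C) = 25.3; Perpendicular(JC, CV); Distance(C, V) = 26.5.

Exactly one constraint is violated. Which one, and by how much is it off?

Distance(C, V) = 26.5 — off by 8.40.

Q = (0.00, 0.00) ✓; QB at 158.9° ✓; |QB| = 11.80 ✓; ∠QBH = 148.1° ✓; |BH| = 21.00 ✓; ∠BHF = 48.70° ✓; |HF| = 22.40 ✓; ∠(HF, FJ) = 90.00° ✓; |FJ| = 26.80 ✓; ∠FJC = 58.40° ✓; |JC| = 25.30 ✓; ∠(JC, CV) = 90.00° ✓; |CV| = 18.10 ✗.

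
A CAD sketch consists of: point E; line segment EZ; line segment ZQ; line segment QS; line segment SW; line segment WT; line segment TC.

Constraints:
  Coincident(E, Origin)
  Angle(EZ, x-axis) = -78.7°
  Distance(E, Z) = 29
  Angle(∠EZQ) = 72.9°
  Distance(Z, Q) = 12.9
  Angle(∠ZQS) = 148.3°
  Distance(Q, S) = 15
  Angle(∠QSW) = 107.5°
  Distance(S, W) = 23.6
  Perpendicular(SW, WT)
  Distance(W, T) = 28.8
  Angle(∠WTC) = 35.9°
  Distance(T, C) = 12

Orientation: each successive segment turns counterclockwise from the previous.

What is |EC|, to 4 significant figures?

10.05

E is at the origin; EZ runs at -78.7° with length 29.0, so Z = (5.682, -28.44). ∠EZQ = 72.9° gives ZQ at 28.40° from the x-axis; with |ZQ| = 12.9, Q = (17.03, -22.30). ∠ZQS = 148.3° gives QS at 60.10° from the x-axis; with |QS| = 15.0, S = (24.51, -9.299). ∠QSW = 107.5° gives SW at 132.6° from the x-axis; with |SW| = 23.6, W = (8.533, 8.073). SW is perpendicular to WT, so WT runs at -137.4°; with |WT| = 28.8, T = (-12.67, -11.42). ∠WTC = 35.9° gives TC at 6.700° from the x-axis; with |TC| = 12.0, C = (-0.7486, -10.02). Then |EC| = |C − E| = 10.05.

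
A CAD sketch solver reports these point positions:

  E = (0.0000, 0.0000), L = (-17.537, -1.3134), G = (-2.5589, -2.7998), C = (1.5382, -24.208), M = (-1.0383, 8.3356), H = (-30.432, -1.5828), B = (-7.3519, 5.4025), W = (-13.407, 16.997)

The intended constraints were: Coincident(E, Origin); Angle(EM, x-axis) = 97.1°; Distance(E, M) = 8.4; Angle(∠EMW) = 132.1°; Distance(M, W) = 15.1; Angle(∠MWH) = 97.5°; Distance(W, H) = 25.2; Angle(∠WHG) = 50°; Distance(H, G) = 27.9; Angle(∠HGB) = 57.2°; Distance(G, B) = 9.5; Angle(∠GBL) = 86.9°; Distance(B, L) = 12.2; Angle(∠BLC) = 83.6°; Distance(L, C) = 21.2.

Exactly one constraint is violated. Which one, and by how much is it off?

Distance(L, C) = 21.2 — off by 8.60.

E = (0.00, 0.00) ✓; EM at 97.10° ✓; |EM| = 8.400 ✓; ∠EMW = 132.1° ✓; |MW| = 15.10 ✓; ∠MWH = 97.50° ✓; |WH| = 25.20 ✓; ∠WHG = 50.00° ✓; |HG| = 27.90 ✓; ∠HGB = 57.20° ✓; |GB| = 9.500 ✓; ∠GBL = 86.90° ✓; |BL| = 12.20 ✓; ∠BLC = 83.60° ✓; |LC| = 29.80 ✗.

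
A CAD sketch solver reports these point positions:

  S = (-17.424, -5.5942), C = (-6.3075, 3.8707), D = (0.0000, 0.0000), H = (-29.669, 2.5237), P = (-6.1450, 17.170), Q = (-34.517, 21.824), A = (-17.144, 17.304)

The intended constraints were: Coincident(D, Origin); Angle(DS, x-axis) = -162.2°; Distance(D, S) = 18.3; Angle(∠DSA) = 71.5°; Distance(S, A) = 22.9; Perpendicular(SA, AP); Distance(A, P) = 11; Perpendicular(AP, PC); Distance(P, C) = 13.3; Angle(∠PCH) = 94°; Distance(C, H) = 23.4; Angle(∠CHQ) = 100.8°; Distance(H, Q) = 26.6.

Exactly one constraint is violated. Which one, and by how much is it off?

Distance(H, Q) = 26.6 — off by 6.70.

D = (0.00, 0.00) ✓; DS at -162.2° ✓; |DS| = 18.30 ✓; ∠DSA = 71.50° ✓; |SA| = 22.90 ✓; ∠(SA, AP) = 90.00° ✓; |AP| = 11.00 ✓; ∠(AP, PC) = 90.00° ✓; |PC| = 13.30 ✓; ∠PCH = 94.00° ✓; |CH| = 23.40 ✓; ∠CHQ = 100.8° ✓; |HQ| = 19.90 ✗.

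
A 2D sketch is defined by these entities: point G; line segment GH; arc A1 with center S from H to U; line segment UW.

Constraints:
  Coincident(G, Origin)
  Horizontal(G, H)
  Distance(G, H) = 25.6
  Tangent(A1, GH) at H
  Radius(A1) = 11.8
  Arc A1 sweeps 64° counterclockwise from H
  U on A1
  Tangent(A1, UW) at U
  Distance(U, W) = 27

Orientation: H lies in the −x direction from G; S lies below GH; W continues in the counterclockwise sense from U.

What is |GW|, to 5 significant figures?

57.118

G is at the origin; GH is horizontal with |GH| = 25.6 and H on the −x side, so H = (-25.600, 0.0000). A1 meets GH tangentially, so SH is at right angles to GH, so S = H + (0, -11.8) = (-25.600, -11.800). On A1, H sits at bearing 90° from S; a 64° counterclockwise sweep puts U at bearing 154°, so U = S + 11.8·(cos 154°, sin 154°) = (-36.206, -6.6272). The tangent condition forces SU to be normal to UW, so UW runs along (−sin 154°, cos 154°); with |UW| = 27.0, W = (-48.042, -30.895). Then |GW| = |W − G| = 57.118.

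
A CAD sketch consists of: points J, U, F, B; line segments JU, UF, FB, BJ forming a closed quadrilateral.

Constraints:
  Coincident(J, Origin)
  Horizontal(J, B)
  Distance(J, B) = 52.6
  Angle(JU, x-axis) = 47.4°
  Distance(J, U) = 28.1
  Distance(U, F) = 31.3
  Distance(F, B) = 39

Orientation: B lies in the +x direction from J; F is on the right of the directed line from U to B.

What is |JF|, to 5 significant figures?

18.228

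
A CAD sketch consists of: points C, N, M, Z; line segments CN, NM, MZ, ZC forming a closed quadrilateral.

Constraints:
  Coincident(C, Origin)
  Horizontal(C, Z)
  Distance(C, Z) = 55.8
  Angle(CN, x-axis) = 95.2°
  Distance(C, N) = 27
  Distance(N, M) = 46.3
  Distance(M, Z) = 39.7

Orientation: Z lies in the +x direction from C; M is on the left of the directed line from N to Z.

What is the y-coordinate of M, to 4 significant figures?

37.45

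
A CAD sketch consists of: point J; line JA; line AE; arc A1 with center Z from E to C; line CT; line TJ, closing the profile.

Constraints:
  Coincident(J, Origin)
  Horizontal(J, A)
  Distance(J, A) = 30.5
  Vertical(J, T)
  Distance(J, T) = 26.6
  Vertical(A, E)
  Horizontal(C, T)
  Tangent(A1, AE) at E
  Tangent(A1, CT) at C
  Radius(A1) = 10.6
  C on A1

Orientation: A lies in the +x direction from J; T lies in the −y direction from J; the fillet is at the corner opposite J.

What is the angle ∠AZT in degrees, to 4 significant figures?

151.6°

J and T share the same x with |JT| = 26.6 and T on the −y side, so T = (0.000, -26.60). The virtual corner opposite J is at (30.50, -26.60). Since A1 is tangent to AE there, ZE ⟂ AE and the tangent condition forces ZC to be normal to CT, with radius 10.6, so the center Z sits 10.6 in from both sides at Z = (19.90, -16.00). Then cos ∠AZT = ZA·ZT / (|ZA||ZT|), giving 151.6°.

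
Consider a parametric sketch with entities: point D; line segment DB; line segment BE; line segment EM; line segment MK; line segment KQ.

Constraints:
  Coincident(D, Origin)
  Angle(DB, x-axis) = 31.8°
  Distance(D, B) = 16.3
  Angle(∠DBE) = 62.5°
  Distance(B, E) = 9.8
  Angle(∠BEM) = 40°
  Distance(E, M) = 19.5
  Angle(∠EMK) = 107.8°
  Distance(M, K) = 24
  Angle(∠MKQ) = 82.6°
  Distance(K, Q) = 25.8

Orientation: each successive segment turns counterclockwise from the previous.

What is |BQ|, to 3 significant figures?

22.1

D is at the origin; DB runs at 31.8° with length 16.3, so B = (13.9, 8.59). ∠DBE = 62.5° gives BE at 149° from the x-axis; with |BE| = 9.8, E = (5.43, 13.6). ∠BEM = 40.0° gives EM at -70.7° from the x-axis; with |EM| = 19.5, M = (11.9, -4.81). ∠EMK = 107.8° gives MK at 1.50° from the x-axis; with |MK| = 24.0, K = (35.9, -4.18). ∠MKQ = 82.6° gives KQ at 98.9° from the x-axis; with |KQ| = 25.8, Q = (31.9, 21.3). Then |BQ| = |Q − B| = 22.1.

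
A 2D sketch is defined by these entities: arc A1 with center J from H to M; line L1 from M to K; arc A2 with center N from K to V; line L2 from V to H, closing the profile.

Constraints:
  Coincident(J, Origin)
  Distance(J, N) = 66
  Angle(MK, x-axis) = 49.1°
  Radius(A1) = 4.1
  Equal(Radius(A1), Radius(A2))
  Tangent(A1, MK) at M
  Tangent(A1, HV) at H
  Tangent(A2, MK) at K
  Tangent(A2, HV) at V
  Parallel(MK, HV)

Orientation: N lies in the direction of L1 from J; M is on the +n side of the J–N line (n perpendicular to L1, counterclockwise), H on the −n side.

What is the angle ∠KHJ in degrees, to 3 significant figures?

82.9°

Tangency of A1 to both parallel lines with radius 4.1 puts M and H at J ± 4.1·n: M = (-3.10, 2.68), H = (3.10, -2.68). Equal radii place K and V the same way about N: K = N + 4.1·n = (40.1, 52.6), V = N − 4.1·n = (46.3, 47.2). Then cos ∠KHJ = HK·HJ / (|HK||HJ|), giving 82.9°.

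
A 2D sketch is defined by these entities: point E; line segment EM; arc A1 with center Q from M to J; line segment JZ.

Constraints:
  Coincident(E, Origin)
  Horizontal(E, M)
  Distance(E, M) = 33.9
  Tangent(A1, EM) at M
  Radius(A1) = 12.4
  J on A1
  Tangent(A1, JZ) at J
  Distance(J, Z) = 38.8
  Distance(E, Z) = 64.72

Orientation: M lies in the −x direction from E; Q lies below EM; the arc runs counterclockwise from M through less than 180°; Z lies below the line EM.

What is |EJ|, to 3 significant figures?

48.4

Checks: |QJ| = 12.40 ✓; ∠(QJ, JZ) = 90.00° ✓; |JZ| = 38.80 ✓; |EZ| = 64.72 ✓.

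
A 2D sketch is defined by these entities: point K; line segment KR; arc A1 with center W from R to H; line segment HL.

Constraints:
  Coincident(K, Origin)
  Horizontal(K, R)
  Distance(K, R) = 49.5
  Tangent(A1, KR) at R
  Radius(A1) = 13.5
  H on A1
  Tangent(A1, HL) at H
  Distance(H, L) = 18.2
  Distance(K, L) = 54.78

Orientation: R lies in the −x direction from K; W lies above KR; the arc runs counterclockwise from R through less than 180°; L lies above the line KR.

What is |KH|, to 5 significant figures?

40.654

K is at the origin; K and R share the same y with |KR| = 49.5 and R on the −x side, so R = (-49.500, 0.0000). A1 meets KR tangentially, so WR is at right angles to KR, so W = R + (0, 13.5) = (-49.500, 13.500). Since WH ⟂ HL (tangency), |WL| = √(13.5² + 18.2²) = 22.660 regardless of where H sits on A1. So L lies on both circle(K, 54.78) and circle(W, 22.660); the above-KR intersection is L = (-42.185, 34.947). H is the foot of the tangent from L: H = (-36.641, 17.612).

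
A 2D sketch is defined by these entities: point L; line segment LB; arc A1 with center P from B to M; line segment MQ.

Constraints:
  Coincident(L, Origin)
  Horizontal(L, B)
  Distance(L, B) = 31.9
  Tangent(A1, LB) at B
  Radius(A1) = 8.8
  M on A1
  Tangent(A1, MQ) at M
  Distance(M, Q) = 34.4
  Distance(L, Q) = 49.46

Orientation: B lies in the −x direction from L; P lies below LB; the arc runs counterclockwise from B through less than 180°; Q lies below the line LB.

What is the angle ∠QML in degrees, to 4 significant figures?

80.40°

L is at the origin; LB is horizontal with |LB| = 31.9 and B on the −x side, so B = (-31.90, 0.000). The tangent condition forces PB to be normal to LB, so P = B + (0, -8.8) = (-31.90, -8.800). Since PM ⟂ MQ (tangency), |PQ| = √(8.8² + 34.4²) = 35.51 regardless of where M sits on A1. So Q lies on both circle(L, 49.46) and circle(P, 35.51); the below-LB intersection is Q = (-23.78, -43.37). M is the foot of the tangent from Q: M = (-39.70, -12.87).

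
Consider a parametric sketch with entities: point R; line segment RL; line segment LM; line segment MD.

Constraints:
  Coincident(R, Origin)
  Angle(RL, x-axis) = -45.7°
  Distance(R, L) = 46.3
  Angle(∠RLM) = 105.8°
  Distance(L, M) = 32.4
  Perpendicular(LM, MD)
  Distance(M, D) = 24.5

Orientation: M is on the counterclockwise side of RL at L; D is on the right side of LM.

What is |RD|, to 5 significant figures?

82.423

R is at the origin; RL runs at -45.7° with length 46.3, so L = 46.3·(cos -45.7°, sin -45.7°) = (32.337, -33.137). ∠RLM = 105.8°, so LM runs at -45.7° + (180° − 105.8°) = 28.500° from the x-axis; with |LM| = 32.4, M = L + 32.4·(cos 28.500°, sin 28.500°) = (60.810, -17.677). LM ⟂ MD; with |MD| = 24.5 on the right of LM, D = M + 24.5·(0.47716, -0.87882) = (72.501, -39.208). Then |RD| = |D − R| = 82.423.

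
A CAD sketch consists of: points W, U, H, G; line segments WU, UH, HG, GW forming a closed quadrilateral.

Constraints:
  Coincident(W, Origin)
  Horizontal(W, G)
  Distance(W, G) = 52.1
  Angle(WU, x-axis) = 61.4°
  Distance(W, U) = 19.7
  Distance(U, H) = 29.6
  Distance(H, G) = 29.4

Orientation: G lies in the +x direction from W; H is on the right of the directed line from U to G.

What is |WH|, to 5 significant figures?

25.416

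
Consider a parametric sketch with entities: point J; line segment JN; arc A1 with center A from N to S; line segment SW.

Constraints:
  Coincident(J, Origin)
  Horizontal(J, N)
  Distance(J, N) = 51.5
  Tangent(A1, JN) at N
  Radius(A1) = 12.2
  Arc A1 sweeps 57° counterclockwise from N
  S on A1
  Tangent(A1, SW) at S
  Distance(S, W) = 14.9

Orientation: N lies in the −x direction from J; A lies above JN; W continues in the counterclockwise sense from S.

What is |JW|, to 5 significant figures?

37.749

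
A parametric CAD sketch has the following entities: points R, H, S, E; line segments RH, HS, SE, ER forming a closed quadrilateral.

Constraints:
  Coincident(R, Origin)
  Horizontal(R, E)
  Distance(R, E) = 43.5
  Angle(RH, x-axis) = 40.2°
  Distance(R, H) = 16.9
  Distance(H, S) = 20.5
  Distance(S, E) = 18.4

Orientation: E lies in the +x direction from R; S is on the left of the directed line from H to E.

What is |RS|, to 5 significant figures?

36.266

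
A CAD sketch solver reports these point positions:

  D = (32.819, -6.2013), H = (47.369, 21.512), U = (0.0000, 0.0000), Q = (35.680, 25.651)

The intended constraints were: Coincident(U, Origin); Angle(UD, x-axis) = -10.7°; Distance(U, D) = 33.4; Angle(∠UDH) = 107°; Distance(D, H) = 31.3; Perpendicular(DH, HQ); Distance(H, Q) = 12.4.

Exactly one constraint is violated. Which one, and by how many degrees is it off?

Perpendicular(DH, HQ) — off by 8.20°.

U = (0.00, 0.00) ✓; UD at -10.70° ✓; |UD| = 33.40 ✓; ∠UDH = 107.0° ✓; |DH| = 31.30 ✓; ∠(DH, HQ) = 98.20° ✗; |HQ| = 12.40 ✓.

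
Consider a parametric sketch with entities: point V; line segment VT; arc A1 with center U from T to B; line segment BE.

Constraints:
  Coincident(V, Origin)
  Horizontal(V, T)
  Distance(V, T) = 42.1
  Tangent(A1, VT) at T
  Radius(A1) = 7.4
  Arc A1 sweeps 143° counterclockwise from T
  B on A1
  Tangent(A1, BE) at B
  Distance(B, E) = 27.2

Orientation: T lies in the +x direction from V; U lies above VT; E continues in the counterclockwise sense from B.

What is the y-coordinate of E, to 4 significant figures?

29.68

On A1, T sits at bearing -90° from U; a 143° counterclockwise sweep puts B at bearing 53°, so B = U + 7.4·(cos 53°, sin 53°) = (46.55, 13.31). A1 meets BE tangentially, so UB is at right angles to BE, so BE runs along (−sin 53°, cos 53°); with |BE| = 27.2, E = (24.83, 29.68). So E.y = 29.68.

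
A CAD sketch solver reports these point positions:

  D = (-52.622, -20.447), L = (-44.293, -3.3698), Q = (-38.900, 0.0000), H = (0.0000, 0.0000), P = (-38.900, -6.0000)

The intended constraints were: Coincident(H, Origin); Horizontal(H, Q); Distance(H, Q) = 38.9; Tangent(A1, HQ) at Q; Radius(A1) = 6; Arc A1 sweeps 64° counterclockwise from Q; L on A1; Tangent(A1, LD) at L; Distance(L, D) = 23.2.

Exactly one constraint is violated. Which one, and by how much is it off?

Distance(L, D) = 23.2 — off by 4.20.

H = (0.00, 0.00) ✓; H.y = 0.00, Q.y = 0.00 ✓; |HQ| = 38.90 ✓; ∠(PQ, QH) = 90.00° ✓; |PQ| = 6.000 ✓; bearing(P→L) − bearing(P→Q) = 64.00° ✓; |PL| = 6.000 ✓; ∠(PL, LD) = 90.00° ✓; |LD| = 19.00 ✗.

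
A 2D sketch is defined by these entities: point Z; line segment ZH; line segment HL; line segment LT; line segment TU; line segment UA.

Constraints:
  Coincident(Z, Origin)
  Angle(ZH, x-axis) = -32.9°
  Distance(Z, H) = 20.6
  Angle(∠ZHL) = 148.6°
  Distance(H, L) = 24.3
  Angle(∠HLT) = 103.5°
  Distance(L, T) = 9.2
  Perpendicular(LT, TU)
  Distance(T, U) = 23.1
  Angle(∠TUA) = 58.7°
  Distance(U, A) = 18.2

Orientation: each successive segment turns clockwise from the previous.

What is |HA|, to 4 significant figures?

10.01

Z is at the origin; ZH runs at -32.9° with length 20.6, so H = (17.30, -11.19). ∠ZHL = 148.6° gives HL at -64.30° from the x-axis; with |HL| = 24.3, L = (27.83, -33.09). ∠HLT = 103.5° gives LT at -140.8° from the x-axis; with |LT| = 9.2, T = (20.70, -38.90). LT is perpendicular to TU, so TU runs at 129.2°; with |TU| = 23.1, U = (6.105, -21.00). ∠TUA = 58.7° gives UA at 7.900° from the x-axis; with |UA| = 18.2, A = (24.13, -18.50). Then |HA| = |A − H| = 10.01.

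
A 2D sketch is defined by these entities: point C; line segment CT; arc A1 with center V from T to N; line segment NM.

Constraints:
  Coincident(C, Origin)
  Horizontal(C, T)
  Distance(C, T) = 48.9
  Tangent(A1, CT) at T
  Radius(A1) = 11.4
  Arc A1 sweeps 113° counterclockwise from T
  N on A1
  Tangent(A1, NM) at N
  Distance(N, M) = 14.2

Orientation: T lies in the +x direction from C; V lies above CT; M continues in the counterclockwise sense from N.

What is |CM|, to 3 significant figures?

61.1

C is at the origin; CT is horizontal with |CT| = 48.9 and T on the +x side, so T = (48.9, 0.00). Since A1 is tangent to CT there, VT ⟂ CT, so V = T + (0, 11.4) = (48.9, 11.4). On A1, T sits at bearing -90° from V; a 113° counterclockwise sweep puts N at bearing 23°, so N = V + 11.4·(cos 23°, sin 23°) = (59.4, 15.9). The tangent condition forces VN to be normal to NM, so NM runs along (−sin 23°, cos 23°); with |NM| = 14.2, M = (53.8, 28.9). Then |CM| = |M − C| = 61.1.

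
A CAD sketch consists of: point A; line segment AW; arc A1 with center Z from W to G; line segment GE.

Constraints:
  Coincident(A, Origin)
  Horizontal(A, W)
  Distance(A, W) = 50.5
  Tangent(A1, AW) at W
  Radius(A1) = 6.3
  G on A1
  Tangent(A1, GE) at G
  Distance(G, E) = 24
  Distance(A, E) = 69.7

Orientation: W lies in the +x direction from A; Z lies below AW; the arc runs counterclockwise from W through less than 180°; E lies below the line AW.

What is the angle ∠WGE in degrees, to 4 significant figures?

110.8°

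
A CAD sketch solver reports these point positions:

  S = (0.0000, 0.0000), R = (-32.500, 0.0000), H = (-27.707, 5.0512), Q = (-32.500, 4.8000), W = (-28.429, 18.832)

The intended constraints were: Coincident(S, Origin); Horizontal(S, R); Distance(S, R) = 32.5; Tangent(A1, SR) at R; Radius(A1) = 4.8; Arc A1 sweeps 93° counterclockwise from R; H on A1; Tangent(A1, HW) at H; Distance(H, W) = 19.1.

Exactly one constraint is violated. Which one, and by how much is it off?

Distance(H, W) = 19.1 — off by 5.30.

S = (0.00, 0.00) ✓; S.y = 0.00, R.y = 0.00 ✓; |SR| = 32.50 ✓; ∠(QR, RS) = 90.00° ✓; |QR| = 4.800 ✓; bearing(Q→H) − bearing(Q→R) = 93.00° ✓; |QH| = 4.800 ✓; ∠(QH, HW) = 90.00° ✓; |HW| = 13.80 ✗.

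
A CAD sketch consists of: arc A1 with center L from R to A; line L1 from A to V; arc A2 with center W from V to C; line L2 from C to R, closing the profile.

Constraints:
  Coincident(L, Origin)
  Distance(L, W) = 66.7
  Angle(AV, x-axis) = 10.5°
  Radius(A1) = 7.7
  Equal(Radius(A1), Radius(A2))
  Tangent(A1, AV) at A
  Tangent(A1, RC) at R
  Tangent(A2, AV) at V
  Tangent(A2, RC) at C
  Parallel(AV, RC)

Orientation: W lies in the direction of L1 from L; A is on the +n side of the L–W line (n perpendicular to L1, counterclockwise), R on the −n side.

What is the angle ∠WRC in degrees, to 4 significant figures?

6.585°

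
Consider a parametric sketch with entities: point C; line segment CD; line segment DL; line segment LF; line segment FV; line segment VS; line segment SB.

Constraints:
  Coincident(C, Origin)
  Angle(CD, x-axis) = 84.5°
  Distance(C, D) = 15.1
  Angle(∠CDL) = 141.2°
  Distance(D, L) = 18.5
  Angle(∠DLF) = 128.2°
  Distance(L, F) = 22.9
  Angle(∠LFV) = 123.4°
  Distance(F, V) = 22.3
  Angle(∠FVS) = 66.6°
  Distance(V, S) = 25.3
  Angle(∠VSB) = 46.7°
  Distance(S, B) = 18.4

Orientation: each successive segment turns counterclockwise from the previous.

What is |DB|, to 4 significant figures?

32.54

C is at the origin; CD runs at 84.5° with length 15.1, so D = (1.447, 15.03). ∠CDL = 141.2° gives DL at 123.3° from the x-axis; with |DL| = 18.5, L = (-8.710, 30.49). ∠DLF = 128.2° gives LF at 175.1° from the x-axis; with |LF| = 22.9, F = (-31.53, 32.45). ∠LFV = 123.4° gives FV at -128.3° from the x-axis; with |FV| = 22.3, V = (-45.35, 14.95). ∠FVS = 66.6° gives VS at -14.90° from the x-axis; with |VS| = 25.3, S = (-20.90, 8.443). ∠VSB = 46.7° gives SB at 118.4° from the x-axis; with |SB| = 18.4, B = (-29.65, 24.63). Then |DB| = |B − D| = 32.54.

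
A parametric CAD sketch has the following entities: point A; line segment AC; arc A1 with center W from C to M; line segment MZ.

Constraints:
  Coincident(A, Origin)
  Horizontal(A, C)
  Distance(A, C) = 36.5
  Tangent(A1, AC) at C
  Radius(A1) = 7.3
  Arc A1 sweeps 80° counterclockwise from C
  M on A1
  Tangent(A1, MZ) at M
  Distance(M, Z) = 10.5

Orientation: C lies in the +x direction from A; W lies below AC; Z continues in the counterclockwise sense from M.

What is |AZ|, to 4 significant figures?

31.99

On A1, C sits at bearing 90° from W; an 80° counterclockwise sweep puts M at bearing 170°, so M = W + 7.3·(cos 170°, sin 170°) = (29.31, -6.032). The tangent condition forces WM to be normal to MZ, so MZ runs along (−sin 170°, cos 170°); with |MZ| = 10.5, Z = (27.49, -16.37). Then |AZ| = |Z − A| = 31.99.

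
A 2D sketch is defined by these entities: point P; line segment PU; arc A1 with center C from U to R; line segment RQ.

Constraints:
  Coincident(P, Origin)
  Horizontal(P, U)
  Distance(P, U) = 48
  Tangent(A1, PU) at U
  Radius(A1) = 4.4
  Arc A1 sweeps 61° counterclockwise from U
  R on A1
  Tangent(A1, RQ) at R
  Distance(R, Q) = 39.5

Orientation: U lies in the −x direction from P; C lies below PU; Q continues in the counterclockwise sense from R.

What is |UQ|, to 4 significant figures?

43.41

P is at the origin; PU is horizontal with |PU| = 48.0 and U on the −x side, so U = (-48.00, 0.000). The tangent condition forces CU to be normal to PU, so C = U + (0, -4.4) = (-48.00, -4.400). On A1, U sits at bearing 90° from C; a 61° counterclockwise sweep puts R at bearing 151°, so R = C + 4.4·(cos 151°, sin 151°) = (-51.85, -2.267). Tangency of A1 to RQ means the radius CR is perpendicular to RQ, so RQ runs along (−sin 151°, cos 151°); with |RQ| = 39.5, Q = (-71.00, -36.81). Then |UQ| = |Q − U| = 43.41.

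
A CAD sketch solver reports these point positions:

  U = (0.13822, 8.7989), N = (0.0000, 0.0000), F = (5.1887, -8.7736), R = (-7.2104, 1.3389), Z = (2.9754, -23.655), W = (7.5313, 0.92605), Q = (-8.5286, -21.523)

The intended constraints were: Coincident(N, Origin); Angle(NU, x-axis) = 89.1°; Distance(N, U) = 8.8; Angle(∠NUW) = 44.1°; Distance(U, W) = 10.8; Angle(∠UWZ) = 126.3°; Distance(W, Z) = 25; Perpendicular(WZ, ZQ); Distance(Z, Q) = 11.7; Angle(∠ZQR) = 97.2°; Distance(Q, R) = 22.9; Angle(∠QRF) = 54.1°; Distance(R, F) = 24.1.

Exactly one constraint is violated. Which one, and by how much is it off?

Distance(R, F) = 24.1 — off by 8.10.

N = (0.00, 0.00) ✓; NU at 89.10° ✓; |NU| = 8.800 ✓; ∠NUW = 44.10° ✓; |UW| = 10.80 ✓; ∠UWZ = 126.3° ✓; |WZ| = 25.00 ✓; ∠(WZ, ZQ) = 90.00° ✓; |ZQ| = 11.70 ✓; ∠ZQR = 97.20° ✓; |QR| = 22.90 ✓; ∠QRF = 54.10° ✓; |RF| = 16.00 ✗.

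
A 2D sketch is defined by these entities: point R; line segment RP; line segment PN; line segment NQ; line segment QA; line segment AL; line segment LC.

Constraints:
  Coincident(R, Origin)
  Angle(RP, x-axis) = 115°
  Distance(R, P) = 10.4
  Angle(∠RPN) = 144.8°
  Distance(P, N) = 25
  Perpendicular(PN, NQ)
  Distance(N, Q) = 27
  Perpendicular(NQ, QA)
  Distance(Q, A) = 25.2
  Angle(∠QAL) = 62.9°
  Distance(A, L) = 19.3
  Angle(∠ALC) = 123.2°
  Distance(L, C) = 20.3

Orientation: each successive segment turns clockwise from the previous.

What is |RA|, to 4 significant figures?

22.58

PN is perpendicular to NQ, so NQ runs at -10.20°; with |NQ| = 27.0, Q = (26.61, 29.25). NQ ⟂ QA, so QA runs at -100.2°; with |QA| = 25.2, A = (22.14, 4.447). Then |RA| = |A − R| = 22.58.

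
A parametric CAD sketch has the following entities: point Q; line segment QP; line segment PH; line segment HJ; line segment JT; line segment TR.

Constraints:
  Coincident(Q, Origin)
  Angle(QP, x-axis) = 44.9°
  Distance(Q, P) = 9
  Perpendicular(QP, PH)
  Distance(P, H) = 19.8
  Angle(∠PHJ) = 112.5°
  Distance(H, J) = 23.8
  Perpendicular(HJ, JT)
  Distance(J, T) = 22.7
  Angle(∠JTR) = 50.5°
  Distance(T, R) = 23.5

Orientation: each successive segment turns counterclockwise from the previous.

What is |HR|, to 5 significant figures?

9.6025

Q is at the origin; QP runs at 44.9° with length 9.0, so P = (6.3751, 6.3528). QP is perpendicular to PH, so PH runs at 134.90°; with |PH| = 19.8, H = (-7.6012, 20.378). ∠PHJ = 112.5° gives HJ at -157.60° from the x-axis; with |HJ| = 23.8, J = (-29.605, 11.308). HJ ⟂ JT, so JT runs at -67.600°; with |JT| = 22.7, T = (-20.955, -9.6787). ∠JTR = 50.5° gives TR at 61.900° from the x-axis; with |TR| = 23.5, R = (-9.8863, 11.051). Then |HR| = |R − H| = 9.6025.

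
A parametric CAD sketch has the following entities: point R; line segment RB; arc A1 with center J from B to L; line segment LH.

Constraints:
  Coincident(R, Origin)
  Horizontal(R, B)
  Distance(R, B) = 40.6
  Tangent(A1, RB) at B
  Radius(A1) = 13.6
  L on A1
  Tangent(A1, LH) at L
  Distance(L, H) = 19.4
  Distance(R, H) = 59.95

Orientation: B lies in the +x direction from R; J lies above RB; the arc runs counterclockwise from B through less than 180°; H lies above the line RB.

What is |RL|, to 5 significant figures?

56.415

Checks: R.y = 0.00, B.y = 0.00 ✓; |JL| = 13.60 ✓; ∠(JL, LH) = 90.00° ✓; |LH| = 19.40 ✓; |RH| = 59.95 ✓.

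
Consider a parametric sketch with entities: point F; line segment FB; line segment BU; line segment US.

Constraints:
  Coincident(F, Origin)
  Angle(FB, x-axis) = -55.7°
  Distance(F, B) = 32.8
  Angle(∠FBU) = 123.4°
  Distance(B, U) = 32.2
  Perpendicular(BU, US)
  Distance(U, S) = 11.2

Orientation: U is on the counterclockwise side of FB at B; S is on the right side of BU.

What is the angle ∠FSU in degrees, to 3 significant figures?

52.5°

F is at the origin; FB runs at -55.7° with length 32.8, so B = 32.8·(cos -55.7°, sin -55.7°) = (18.5, -27.1). ∠FBU = 123.4°, so BU runs at -55.7° + (180° − 123.4°) = 0.900° from the x-axis; with |BU| = 32.2, U = B + 32.2·(cos 0.900°, sin 0.900°) = (50.7, -26.6). BU is perpendicular to US; with |US| = 11.2 on the right of BU, S = U + 11.2·(0.0157, -1.00) = (50.9, -37.8). Then cos ∠FSU = SF·SU / (|SF||SU|), giving 52.5°.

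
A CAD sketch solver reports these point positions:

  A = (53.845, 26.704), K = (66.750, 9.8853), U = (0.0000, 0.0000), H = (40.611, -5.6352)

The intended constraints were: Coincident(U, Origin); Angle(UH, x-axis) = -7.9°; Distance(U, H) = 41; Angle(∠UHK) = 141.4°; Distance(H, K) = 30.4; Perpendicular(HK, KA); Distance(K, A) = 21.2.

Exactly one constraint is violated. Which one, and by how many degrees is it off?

Perpendicular(HK, KA) — off by 6.80°.

U = (0.00, 0.00) ✓; UH at -7.900° ✓; |UH| = 41.00 ✓; ∠UHK = 141.4° ✓; |HK| = 30.40 ✓; ∠(HK, KA) = 96.80° ✗; |KA| = 21.20 ✓.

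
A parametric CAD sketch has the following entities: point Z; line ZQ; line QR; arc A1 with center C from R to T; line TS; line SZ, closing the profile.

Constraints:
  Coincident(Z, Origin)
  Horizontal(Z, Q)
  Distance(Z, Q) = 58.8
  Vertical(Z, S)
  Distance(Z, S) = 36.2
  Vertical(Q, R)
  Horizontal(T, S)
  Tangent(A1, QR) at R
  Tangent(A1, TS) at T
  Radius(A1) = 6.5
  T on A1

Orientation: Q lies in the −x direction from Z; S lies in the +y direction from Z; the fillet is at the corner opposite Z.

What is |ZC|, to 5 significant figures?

60.145

Z is at the origin; Z and Q share the same y with |ZQ| = 58.8 and Q on the −x side, so Q = (-58.800, 0.0000). ZS is vertical with |ZS| = 36.2 and S on the +y side, so S = (0.0000, 36.200). The virtual corner opposite Z is at (-58.800, 36.200). A1 meets QR tangentially, so CR is at right angles to QR and the tangent condition forces CT to be normal to TS, with radius 6.5, so the center C sits 6.5 in from both sides at C = (-52.300, 29.700). Then |ZC| = |C − Z| = 60.145.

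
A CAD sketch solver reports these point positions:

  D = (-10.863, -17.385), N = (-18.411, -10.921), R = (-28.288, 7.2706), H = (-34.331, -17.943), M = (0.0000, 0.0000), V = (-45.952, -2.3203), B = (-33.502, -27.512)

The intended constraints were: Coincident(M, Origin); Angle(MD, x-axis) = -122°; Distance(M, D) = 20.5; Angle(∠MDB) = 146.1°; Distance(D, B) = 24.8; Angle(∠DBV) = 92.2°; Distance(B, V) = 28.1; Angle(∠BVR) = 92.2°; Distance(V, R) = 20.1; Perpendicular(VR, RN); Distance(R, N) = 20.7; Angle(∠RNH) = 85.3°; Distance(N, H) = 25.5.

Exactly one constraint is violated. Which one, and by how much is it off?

Distance(N, H) = 25.5 — off by 8.10.

M = (0.00, 0.00) ✓; MD at -122.0° ✓; |MD| = 20.50 ✓; ∠MDB = 146.1° ✓; |DB| = 24.80 ✓; ∠DBV = 92.20° ✓; |BV| = 28.10 ✓; ∠BVR = 92.20° ✓; |VR| = 20.10 ✓; ∠(VR, RN) = 90.00° ✓; |RN| = 20.70 ✓; ∠RNH = 85.30° ✓; |NH| = 17.40 ✗.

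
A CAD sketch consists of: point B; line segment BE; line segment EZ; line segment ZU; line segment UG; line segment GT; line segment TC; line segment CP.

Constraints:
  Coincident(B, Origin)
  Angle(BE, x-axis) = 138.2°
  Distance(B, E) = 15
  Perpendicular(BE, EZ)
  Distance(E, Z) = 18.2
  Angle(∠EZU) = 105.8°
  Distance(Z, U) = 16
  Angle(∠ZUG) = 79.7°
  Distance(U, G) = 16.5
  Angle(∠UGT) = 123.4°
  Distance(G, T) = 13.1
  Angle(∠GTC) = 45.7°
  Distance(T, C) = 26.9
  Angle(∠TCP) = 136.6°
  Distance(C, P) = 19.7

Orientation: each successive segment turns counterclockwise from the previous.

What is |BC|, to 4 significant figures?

25.33

∠UGT = 123.4° gives GT at 99.30° from the x-axis; with |GT| = 13.1, T = (-4.731, 7.039). ∠GTC = 45.7° gives TC at -126.4° from the x-axis; with |TC| = 26.9, C = (-20.69, -14.61). Then |BC| = |C − B| = 25.33.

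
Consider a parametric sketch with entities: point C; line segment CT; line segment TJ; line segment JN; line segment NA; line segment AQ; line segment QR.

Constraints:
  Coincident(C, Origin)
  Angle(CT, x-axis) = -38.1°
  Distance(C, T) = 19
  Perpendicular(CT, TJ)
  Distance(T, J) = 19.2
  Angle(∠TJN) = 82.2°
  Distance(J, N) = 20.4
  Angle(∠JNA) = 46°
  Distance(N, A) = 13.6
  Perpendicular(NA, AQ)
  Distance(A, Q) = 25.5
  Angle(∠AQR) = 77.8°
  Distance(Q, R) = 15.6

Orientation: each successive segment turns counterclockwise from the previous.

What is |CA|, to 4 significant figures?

12.42

∠TJN = 82.2° gives JN at 149.7° from the x-axis; with |JN| = 20.4, N = (9.186, 13.68). ∠JNA = 46.0° gives NA at -76.30° from the x-axis; with |NA| = 13.6, A = (12.41, 0.4648). Then |CA| = |A − C| = 12.42.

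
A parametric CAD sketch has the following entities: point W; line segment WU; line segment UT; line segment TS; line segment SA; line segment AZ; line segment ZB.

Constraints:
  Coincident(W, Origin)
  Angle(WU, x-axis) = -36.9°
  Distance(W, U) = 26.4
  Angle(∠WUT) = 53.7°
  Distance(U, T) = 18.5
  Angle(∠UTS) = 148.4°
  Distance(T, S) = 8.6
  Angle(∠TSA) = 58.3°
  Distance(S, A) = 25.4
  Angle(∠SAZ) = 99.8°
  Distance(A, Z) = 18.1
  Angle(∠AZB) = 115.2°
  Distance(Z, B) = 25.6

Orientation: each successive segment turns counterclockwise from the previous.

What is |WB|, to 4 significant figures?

43.88

W is at the origin; WU runs at -36.9° with length 26.4, so U = (21.11, -15.85). ∠WUT = 53.7° gives UT at 89.40° from the x-axis; with |UT| = 18.5, T = (21.31, 2.648). ∠UTS = 148.4° gives TS at 121.0° from the x-axis; with |TS| = 8.6, S = (16.88, 10.02). ∠TSA = 58.3° gives SA at -117.3° from the x-axis; with |SA| = 25.4, A = (5.226, -12.55). ∠SAZ = 99.8° gives AZ at -37.10° from the x-axis; with |AZ| = 18.1, Z = (19.66, -23.47). ∠AZB = 115.2° gives ZB at 27.70° from the x-axis; with |ZB| = 25.6, B = (42.33, -11.57). Then |WB| = |B − W| = 43.88.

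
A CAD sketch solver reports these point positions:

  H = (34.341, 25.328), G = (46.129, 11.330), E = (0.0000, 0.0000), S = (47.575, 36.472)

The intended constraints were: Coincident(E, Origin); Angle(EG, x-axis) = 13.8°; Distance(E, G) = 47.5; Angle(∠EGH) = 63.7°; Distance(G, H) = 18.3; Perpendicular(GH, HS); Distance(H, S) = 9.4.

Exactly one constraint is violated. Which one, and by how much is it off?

Distance(H, S) = 9.4 — off by 7.90.

E = (0.00, 0.00) ✓; EG at 13.80° ✓; |EG| = 47.50 ✓; ∠EGH = 63.70° ✓; |GH| = 18.30 ✓; ∠(GH, HS) = 90.00° ✓; |HS| = 17.30 ✗.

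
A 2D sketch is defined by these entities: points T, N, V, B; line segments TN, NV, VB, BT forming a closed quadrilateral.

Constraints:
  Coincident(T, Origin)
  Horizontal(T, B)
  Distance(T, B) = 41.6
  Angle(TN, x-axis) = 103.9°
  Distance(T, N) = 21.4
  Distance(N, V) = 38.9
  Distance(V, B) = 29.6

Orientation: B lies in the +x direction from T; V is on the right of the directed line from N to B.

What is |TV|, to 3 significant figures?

19.5

Checks: |NV| = 38.90 ✓; |VB| = 29.60 ✓.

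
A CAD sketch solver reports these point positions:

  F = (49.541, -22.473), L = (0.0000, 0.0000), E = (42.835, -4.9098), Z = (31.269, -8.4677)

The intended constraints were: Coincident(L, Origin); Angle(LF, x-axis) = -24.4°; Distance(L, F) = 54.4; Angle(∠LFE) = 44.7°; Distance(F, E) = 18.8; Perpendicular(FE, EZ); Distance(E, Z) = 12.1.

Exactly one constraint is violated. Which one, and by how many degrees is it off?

Perpendicular(FE, EZ) — off by 3.80°.

L = (0.00, 0.00) ✓; LF at -24.40° ✓; |LF| = 54.40 ✓; ∠LFE = 44.70° ✓; |FE| = 18.80 ✓; ∠(FE, EZ) = 86.20° ✗; |EZ| = 12.10 ✓.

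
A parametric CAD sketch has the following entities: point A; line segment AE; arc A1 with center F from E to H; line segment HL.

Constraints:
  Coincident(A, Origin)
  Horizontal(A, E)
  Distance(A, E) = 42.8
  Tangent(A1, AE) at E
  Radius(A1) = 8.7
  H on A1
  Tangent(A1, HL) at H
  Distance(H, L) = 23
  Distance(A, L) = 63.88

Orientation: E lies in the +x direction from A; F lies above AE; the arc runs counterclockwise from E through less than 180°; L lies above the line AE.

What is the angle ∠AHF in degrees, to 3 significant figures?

21.9°

Checks: A.y = 0.00, E.y = 0.00 ✓; |FH| = 8.700 ✓; ∠(FH, HL) = 90.00° ✓; |HL| = 23.00 ✓; |AL| = 63.88 ✓.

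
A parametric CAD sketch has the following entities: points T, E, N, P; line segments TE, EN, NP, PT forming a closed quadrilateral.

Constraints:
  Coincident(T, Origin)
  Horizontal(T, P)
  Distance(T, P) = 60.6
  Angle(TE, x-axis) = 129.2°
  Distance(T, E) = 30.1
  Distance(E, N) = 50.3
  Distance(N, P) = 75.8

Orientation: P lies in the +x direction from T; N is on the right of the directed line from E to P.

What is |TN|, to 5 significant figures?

28.274

Checks: |EN| = 50.30 ✓; |NP| = 75.80 ✓.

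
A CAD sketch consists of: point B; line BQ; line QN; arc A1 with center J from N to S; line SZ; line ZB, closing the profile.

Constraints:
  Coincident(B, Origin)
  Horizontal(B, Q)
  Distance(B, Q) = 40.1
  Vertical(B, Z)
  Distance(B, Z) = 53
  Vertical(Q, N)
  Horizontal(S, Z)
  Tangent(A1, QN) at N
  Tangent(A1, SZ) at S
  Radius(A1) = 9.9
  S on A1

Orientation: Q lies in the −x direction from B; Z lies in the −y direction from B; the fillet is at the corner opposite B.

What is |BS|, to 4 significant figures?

61.00

B is at the origin; BQ is horizontal with |BQ| = 40.1 and Q on the −x side, so Q = (-40.10, 0.000). B and Z share the same x with |BZ| = 53.0 and Z on the −y side, so Z = (0.000, -53.00). The virtual corner opposite B is at (-40.10, -53.00). Tangency of A1 to QN means the radius JN is perpendicular to QN and since A1 is tangent to SZ there, JS ⟂ SZ, with radius 9.9, so the center J sits 9.9 in from both sides at J = (-30.20, -43.10). That places the tangent points at N = (-40.10, -43.10) on QN and S = (-30.20, -53.00) on SZ. Then |BS| = |S − B| = 61.00.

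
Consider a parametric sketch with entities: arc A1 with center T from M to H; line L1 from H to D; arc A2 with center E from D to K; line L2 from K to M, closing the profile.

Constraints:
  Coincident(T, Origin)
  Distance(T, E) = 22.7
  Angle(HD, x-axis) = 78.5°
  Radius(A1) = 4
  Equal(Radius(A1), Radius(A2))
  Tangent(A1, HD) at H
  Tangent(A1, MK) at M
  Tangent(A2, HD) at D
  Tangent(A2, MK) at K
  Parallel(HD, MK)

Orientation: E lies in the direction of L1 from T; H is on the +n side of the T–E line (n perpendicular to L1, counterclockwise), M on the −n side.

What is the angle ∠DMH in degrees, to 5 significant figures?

70.586°

The slot axis is L1's direction at 78.5°, so u = (cos 78.5°, sin 78.5°) = (0.19937, 0.97992) and n = (−sin 78.5°, cos 78.5°) = (-0.97992, 0.19937). T is at the origin and E lies 22.7 along u from T, so E = 22.7·u = (4.5257, 22.244). Tangency of A1 to both parallel lines with radius 4.0 puts H and M at T ± 4.0·n: H = (-3.9197, 0.79747), M = (3.9197, -0.79747). Equal radii place D and K the same way about E: D = E + 4.0·n = (0.60595, 23.042), K = E − 4.0·n = (8.4454, 21.447). Then cos ∠DMH = MD·MH / (|MD||MH|), giving 70.586°.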